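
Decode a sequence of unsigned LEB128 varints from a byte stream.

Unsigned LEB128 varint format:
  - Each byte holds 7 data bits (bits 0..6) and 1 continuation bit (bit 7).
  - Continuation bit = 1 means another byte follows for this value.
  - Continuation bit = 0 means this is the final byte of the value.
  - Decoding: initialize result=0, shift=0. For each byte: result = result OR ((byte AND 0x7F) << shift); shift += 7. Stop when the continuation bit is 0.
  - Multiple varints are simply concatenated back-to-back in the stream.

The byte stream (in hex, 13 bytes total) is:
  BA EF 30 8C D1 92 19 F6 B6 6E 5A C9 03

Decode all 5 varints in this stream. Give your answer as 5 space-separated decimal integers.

  byte[0]=0xBA cont=1 payload=0x3A=58: acc |= 58<<0 -> acc=58 shift=7
  byte[1]=0xEF cont=1 payload=0x6F=111: acc |= 111<<7 -> acc=14266 shift=14
  byte[2]=0x30 cont=0 payload=0x30=48: acc |= 48<<14 -> acc=800698 shift=21 [end]
Varint 1: bytes[0:3] = BA EF 30 -> value 800698 (3 byte(s))
  byte[3]=0x8C cont=1 payload=0x0C=12: acc |= 12<<0 -> acc=12 shift=7
  byte[4]=0xD1 cont=1 payload=0x51=81: acc |= 81<<7 -> acc=10380 shift=14
  byte[5]=0x92 cont=1 payload=0x12=18: acc |= 18<<14 -> acc=305292 shift=21
  byte[6]=0x19 cont=0 payload=0x19=25: acc |= 25<<21 -> acc=52734092 shift=28 [end]
Varint 2: bytes[3:7] = 8C D1 92 19 -> value 52734092 (4 byte(s))
  byte[7]=0xF6 cont=1 payload=0x76=118: acc |= 118<<0 -> acc=118 shift=7
  byte[8]=0xB6 cont=1 payload=0x36=54: acc |= 54<<7 -> acc=7030 shift=14
  byte[9]=0x6E cont=0 payload=0x6E=110: acc |= 110<<14 -> acc=1809270 shift=21 [end]
Varint 3: bytes[7:10] = F6 B6 6E -> value 1809270 (3 byte(s))
  byte[10]=0x5A cont=0 payload=0x5A=90: acc |= 90<<0 -> acc=90 shift=7 [end]
Varint 4: bytes[10:11] = 5A -> value 90 (1 byte(s))
  byte[11]=0xC9 cont=1 payload=0x49=73: acc |= 73<<0 -> acc=73 shift=7
  byte[12]=0x03 cont=0 payload=0x03=3: acc |= 3<<7 -> acc=457 shift=14 [end]
Varint 5: bytes[11:13] = C9 03 -> value 457 (2 byte(s))

Answer: 800698 52734092 1809270 90 457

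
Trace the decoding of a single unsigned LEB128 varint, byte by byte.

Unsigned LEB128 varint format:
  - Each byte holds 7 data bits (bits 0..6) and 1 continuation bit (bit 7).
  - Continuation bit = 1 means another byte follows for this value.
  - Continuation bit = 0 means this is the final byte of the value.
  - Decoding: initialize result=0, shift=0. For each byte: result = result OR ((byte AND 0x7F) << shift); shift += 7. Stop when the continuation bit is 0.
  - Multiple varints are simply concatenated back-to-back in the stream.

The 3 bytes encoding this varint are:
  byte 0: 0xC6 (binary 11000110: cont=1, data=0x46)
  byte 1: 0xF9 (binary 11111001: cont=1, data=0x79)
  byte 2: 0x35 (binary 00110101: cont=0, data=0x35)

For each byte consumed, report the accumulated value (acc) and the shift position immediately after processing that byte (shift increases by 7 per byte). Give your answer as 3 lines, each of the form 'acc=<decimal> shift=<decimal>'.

byte 0=0xC6: payload=0x46=70, contrib = 70<<0 = 70; acc -> 70, shift -> 7
byte 1=0xF9: payload=0x79=121, contrib = 121<<7 = 15488; acc -> 15558, shift -> 14
byte 2=0x35: payload=0x35=53, contrib = 53<<14 = 868352; acc -> 883910, shift -> 21

Answer: acc=70 shift=7
acc=15558 shift=14
acc=883910 shift=21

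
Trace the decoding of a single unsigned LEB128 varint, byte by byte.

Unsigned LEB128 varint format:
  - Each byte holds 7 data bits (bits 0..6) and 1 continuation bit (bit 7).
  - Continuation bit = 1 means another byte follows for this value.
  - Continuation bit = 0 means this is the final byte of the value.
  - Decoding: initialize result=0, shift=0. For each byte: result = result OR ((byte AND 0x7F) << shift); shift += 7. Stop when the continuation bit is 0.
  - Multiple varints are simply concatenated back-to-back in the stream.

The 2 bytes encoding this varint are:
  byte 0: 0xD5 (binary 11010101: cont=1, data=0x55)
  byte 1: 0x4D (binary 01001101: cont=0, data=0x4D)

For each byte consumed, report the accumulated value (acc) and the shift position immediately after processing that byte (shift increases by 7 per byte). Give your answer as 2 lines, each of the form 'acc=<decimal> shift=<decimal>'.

Answer: acc=85 shift=7
acc=9941 shift=14

Derivation:
byte 0=0xD5: payload=0x55=85, contrib = 85<<0 = 85; acc -> 85, shift -> 7
byte 1=0x4D: payload=0x4D=77, contrib = 77<<7 = 9856; acc -> 9941, shift -> 14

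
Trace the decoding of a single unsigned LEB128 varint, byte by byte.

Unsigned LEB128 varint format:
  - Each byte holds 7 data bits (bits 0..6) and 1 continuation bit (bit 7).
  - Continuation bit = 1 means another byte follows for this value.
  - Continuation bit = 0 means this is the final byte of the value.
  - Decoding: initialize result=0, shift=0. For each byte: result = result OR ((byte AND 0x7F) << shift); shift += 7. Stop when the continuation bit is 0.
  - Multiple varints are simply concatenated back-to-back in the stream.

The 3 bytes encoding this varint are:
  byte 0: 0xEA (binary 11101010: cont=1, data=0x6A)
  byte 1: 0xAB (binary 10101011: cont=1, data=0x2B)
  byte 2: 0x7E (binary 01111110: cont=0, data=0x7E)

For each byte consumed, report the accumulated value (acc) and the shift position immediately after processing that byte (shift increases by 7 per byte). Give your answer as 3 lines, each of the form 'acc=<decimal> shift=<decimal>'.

Answer: acc=106 shift=7
acc=5610 shift=14
acc=2069994 shift=21

Derivation:
byte 0=0xEA: payload=0x6A=106, contrib = 106<<0 = 106; acc -> 106, shift -> 7
byte 1=0xAB: payload=0x2B=43, contrib = 43<<7 = 5504; acc -> 5610, shift -> 14
byte 2=0x7E: payload=0x7E=126, contrib = 126<<14 = 2064384; acc -> 2069994, shift -> 21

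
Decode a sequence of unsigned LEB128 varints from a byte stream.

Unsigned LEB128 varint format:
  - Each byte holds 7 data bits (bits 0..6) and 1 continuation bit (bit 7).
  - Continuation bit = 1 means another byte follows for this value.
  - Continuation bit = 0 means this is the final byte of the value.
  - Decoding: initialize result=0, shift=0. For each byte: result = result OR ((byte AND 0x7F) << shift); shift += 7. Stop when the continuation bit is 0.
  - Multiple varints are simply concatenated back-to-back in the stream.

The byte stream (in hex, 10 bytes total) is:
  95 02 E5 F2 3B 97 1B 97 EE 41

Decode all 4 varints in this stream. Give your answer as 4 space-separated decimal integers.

  byte[0]=0x95 cont=1 payload=0x15=21: acc |= 21<<0 -> acc=21 shift=7
  byte[1]=0x02 cont=0 payload=0x02=2: acc |= 2<<7 -> acc=277 shift=14 [end]
Varint 1: bytes[0:2] = 95 02 -> value 277 (2 byte(s))
  byte[2]=0xE5 cont=1 payload=0x65=101: acc |= 101<<0 -> acc=101 shift=7
  byte[3]=0xF2 cont=1 payload=0x72=114: acc |= 114<<7 -> acc=14693 shift=14
  byte[4]=0x3B cont=0 payload=0x3B=59: acc |= 59<<14 -> acc=981349 shift=21 [end]
Varint 2: bytes[2:5] = E5 F2 3B -> value 981349 (3 byte(s))
  byte[5]=0x97 cont=1 payload=0x17=23: acc |= 23<<0 -> acc=23 shift=7
  byte[6]=0x1B cont=0 payload=0x1B=27: acc |= 27<<7 -> acc=3479 shift=14 [end]
Varint 3: bytes[5:7] = 97 1B -> value 3479 (2 byte(s))
  byte[7]=0x97 cont=1 payload=0x17=23: acc |= 23<<0 -> acc=23 shift=7
  byte[8]=0xEE cont=1 payload=0x6E=110: acc |= 110<<7 -> acc=14103 shift=14
  byte[9]=0x41 cont=0 payload=0x41=65: acc |= 65<<14 -> acc=1079063 shift=21 [end]
Varint 4: bytes[7:10] = 97 EE 41 -> value 1079063 (3 byte(s))

Answer: 277 981349 3479 1079063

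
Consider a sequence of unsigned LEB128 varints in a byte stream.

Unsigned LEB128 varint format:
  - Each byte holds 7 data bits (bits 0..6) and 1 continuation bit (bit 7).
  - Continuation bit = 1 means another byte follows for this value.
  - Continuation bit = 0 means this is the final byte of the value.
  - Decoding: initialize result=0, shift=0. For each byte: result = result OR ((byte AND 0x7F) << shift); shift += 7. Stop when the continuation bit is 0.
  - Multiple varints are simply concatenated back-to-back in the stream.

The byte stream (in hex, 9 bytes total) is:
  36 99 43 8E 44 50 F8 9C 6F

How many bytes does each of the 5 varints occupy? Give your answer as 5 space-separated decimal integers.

Answer: 1 2 2 1 3

Derivation:
  byte[0]=0x36 cont=0 payload=0x36=54: acc |= 54<<0 -> acc=54 shift=7 [end]
Varint 1: bytes[0:1] = 36 -> value 54 (1 byte(s))
  byte[1]=0x99 cont=1 payload=0x19=25: acc |= 25<<0 -> acc=25 shift=7
  byte[2]=0x43 cont=0 payload=0x43=67: acc |= 67<<7 -> acc=8601 shift=14 [end]
Varint 2: bytes[1:3] = 99 43 -> value 8601 (2 byte(s))
  byte[3]=0x8E cont=1 payload=0x0E=14: acc |= 14<<0 -> acc=14 shift=7
  byte[4]=0x44 cont=0 payload=0x44=68: acc |= 68<<7 -> acc=8718 shift=14 [end]
Varint 3: bytes[3:5] = 8E 44 -> value 8718 (2 byte(s))
  byte[5]=0x50 cont=0 payload=0x50=80: acc |= 80<<0 -> acc=80 shift=7 [end]
Varint 4: bytes[5:6] = 50 -> value 80 (1 byte(s))
  byte[6]=0xF8 cont=1 payload=0x78=120: acc |= 120<<0 -> acc=120 shift=7
  byte[7]=0x9C cont=1 payload=0x1C=28: acc |= 28<<7 -> acc=3704 shift=14
  byte[8]=0x6F cont=0 payload=0x6F=111: acc |= 111<<14 -> acc=1822328 shift=21 [end]
Varint 5: bytes[6:9] = F8 9C 6F -> value 1822328 (3 byte(s))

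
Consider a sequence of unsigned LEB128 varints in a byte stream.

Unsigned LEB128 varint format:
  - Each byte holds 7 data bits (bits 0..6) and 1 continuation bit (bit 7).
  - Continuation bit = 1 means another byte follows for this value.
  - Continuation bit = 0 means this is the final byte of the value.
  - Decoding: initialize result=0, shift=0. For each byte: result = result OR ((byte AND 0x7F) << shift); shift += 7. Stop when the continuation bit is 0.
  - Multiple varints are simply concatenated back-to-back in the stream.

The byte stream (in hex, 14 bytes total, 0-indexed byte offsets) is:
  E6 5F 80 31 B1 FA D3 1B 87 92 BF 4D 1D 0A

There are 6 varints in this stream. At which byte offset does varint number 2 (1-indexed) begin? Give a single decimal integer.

Answer: 2

Derivation:
  byte[0]=0xE6 cont=1 payload=0x66=102: acc |= 102<<0 -> acc=102 shift=7
  byte[1]=0x5F cont=0 payload=0x5F=95: acc |= 95<<7 -> acc=12262 shift=14 [end]
Varint 1: bytes[0:2] = E6 5F -> value 12262 (2 byte(s))
  byte[2]=0x80 cont=1 payload=0x00=0: acc |= 0<<0 -> acc=0 shift=7
  byte[3]=0x31 cont=0 payload=0x31=49: acc |= 49<<7 -> acc=6272 shift=14 [end]
Varint 2: bytes[2:4] = 80 31 -> value 6272 (2 byte(s))
  byte[4]=0xB1 cont=1 payload=0x31=49: acc |= 49<<0 -> acc=49 shift=7
  byte[5]=0xFA cont=1 payload=0x7A=122: acc |= 122<<7 -> acc=15665 shift=14
  byte[6]=0xD3 cont=1 payload=0x53=83: acc |= 83<<14 -> acc=1375537 shift=21
  byte[7]=0x1B cont=0 payload=0x1B=27: acc |= 27<<21 -> acc=57998641 shift=28 [end]
Varint 3: bytes[4:8] = B1 FA D3 1B -> value 57998641 (4 byte(s))
  byte[8]=0x87 cont=1 payload=0x07=7: acc |= 7<<0 -> acc=7 shift=7
  byte[9]=0x92 cont=1 payload=0x12=18: acc |= 18<<7 -> acc=2311 shift=14
  byte[10]=0xBF cont=1 payload=0x3F=63: acc |= 63<<14 -> acc=1034503 shift=21
  byte[11]=0x4D cont=0 payload=0x4D=77: acc |= 77<<21 -> acc=162515207 shift=28 [end]
Varint 4: bytes[8:12] = 87 92 BF 4D -> value 162515207 (4 byte(s))
  byte[12]=0x1D cont=0 payload=0x1D=29: acc |= 29<<0 -> acc=29 shift=7 [end]
Varint 5: bytes[12:13] = 1D -> value 29 (1 byte(s))
  byte[13]=0x0A cont=0 payload=0x0A=10: acc |= 10<<0 -> acc=10 shift=7 [end]
Varint 6: bytes[13:14] = 0A -> value 10 (1 byte(s))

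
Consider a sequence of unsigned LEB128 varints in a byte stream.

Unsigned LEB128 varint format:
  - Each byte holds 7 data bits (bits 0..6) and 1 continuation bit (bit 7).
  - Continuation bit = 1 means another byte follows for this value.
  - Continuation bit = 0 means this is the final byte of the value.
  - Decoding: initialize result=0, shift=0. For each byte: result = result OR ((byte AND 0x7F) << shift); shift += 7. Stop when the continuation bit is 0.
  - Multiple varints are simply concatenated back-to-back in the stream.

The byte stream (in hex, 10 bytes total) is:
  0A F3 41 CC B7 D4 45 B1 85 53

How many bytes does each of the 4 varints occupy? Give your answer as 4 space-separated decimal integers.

Answer: 1 2 4 3

Derivation:
  byte[0]=0x0A cont=0 payload=0x0A=10: acc |= 10<<0 -> acc=10 shift=7 [end]
Varint 1: bytes[0:1] = 0A -> value 10 (1 byte(s))
  byte[1]=0xF3 cont=1 payload=0x73=115: acc |= 115<<0 -> acc=115 shift=7
  byte[2]=0x41 cont=0 payload=0x41=65: acc |= 65<<7 -> acc=8435 shift=14 [end]
Varint 2: bytes[1:3] = F3 41 -> value 8435 (2 byte(s))
  byte[3]=0xCC cont=1 payload=0x4C=76: acc |= 76<<0 -> acc=76 shift=7
  byte[4]=0xB7 cont=1 payload=0x37=55: acc |= 55<<7 -> acc=7116 shift=14
  byte[5]=0xD4 cont=1 payload=0x54=84: acc |= 84<<14 -> acc=1383372 shift=21
  byte[6]=0x45 cont=0 payload=0x45=69: acc |= 69<<21 -> acc=146086860 shift=28 [end]
Varint 3: bytes[3:7] = CC B7 D4 45 -> value 146086860 (4 byte(s))
  byte[7]=0xB1 cont=1 payload=0x31=49: acc |= 49<<0 -> acc=49 shift=7
  byte[8]=0x85 cont=1 payload=0x05=5: acc |= 5<<7 -> acc=689 shift=14
  byte[9]=0x53 cont=0 payload=0x53=83: acc |= 83<<14 -> acc=1360561 shift=21 [end]
Varint 4: bytes[7:10] = B1 85 53 -> value 1360561 (3 byte(s))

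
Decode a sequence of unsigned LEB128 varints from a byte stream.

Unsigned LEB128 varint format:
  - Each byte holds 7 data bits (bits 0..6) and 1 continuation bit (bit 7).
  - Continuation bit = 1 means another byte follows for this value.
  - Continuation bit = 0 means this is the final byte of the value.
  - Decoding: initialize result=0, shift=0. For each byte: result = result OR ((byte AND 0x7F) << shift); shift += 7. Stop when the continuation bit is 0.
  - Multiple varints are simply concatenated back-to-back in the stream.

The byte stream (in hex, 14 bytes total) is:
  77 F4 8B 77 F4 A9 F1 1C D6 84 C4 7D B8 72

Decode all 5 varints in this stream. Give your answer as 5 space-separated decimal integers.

Answer: 119 1951220 60577012 263258710 14648

Derivation:
  byte[0]=0x77 cont=0 payload=0x77=119: acc |= 119<<0 -> acc=119 shift=7 [end]
Varint 1: bytes[0:1] = 77 -> value 119 (1 byte(s))
  byte[1]=0xF4 cont=1 payload=0x74=116: acc |= 116<<0 -> acc=116 shift=7
  byte[2]=0x8B cont=1 payload=0x0B=11: acc |= 11<<7 -> acc=1524 shift=14
  byte[3]=0x77 cont=0 payload=0x77=119: acc |= 119<<14 -> acc=1951220 shift=21 [end]
Varint 2: bytes[1:4] = F4 8B 77 -> value 1951220 (3 byte(s))
  byte[4]=0xF4 cont=1 payload=0x74=116: acc |= 116<<0 -> acc=116 shift=7
  byte[5]=0xA9 cont=1 payload=0x29=41: acc |= 41<<7 -> acc=5364 shift=14
  byte[6]=0xF1 cont=1 payload=0x71=113: acc |= 113<<14 -> acc=1856756 shift=21
  byte[7]=0x1C cont=0 payload=0x1C=28: acc |= 28<<21 -> acc=60577012 shift=28 [end]
Varint 3: bytes[4:8] = F4 A9 F1 1C -> value 60577012 (4 byte(s))
  byte[8]=0xD6 cont=1 payload=0x56=86: acc |= 86<<0 -> acc=86 shift=7
  byte[9]=0x84 cont=1 payload=0x04=4: acc |= 4<<7 -> acc=598 shift=14
  byte[10]=0xC4 cont=1 payload=0x44=68: acc |= 68<<14 -> acc=1114710 shift=21
  byte[11]=0x7D cont=0 payload=0x7D=125: acc |= 125<<21 -> acc=263258710 shift=28 [end]
Varint 4: bytes[8:12] = D6 84 C4 7D -> value 263258710 (4 byte(s))
  byte[12]=0xB8 cont=1 payload=0x38=56: acc |= 56<<0 -> acc=56 shift=7
  byte[13]=0x72 cont=0 payload=0x72=114: acc |= 114<<7 -> acc=14648 shift=14 [end]
Varint 5: bytes[12:14] = B8 72 -> value 14648 (2 byte(s))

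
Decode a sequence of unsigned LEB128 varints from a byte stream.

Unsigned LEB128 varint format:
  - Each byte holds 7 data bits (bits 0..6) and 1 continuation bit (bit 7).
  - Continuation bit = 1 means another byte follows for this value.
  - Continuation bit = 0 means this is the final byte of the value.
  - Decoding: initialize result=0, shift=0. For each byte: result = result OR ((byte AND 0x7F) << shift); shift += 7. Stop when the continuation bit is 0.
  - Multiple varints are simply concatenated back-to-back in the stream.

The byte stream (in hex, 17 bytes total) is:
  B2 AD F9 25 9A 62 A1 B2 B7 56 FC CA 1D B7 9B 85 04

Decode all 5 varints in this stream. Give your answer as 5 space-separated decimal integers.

Answer: 79582898 12570 181262625 484732 8474039

Derivation:
  byte[0]=0xB2 cont=1 payload=0x32=50: acc |= 50<<0 -> acc=50 shift=7
  byte[1]=0xAD cont=1 payload=0x2D=45: acc |= 45<<7 -> acc=5810 shift=14
  byte[2]=0xF9 cont=1 payload=0x79=121: acc |= 121<<14 -> acc=1988274 shift=21
  byte[3]=0x25 cont=0 payload=0x25=37: acc |= 37<<21 -> acc=79582898 shift=28 [end]
Varint 1: bytes[0:4] = B2 AD F9 25 -> value 79582898 (4 byte(s))
  byte[4]=0x9A cont=1 payload=0x1A=26: acc |= 26<<0 -> acc=26 shift=7
  byte[5]=0x62 cont=0 payload=0x62=98: acc |= 98<<7 -> acc=12570 shift=14 [end]
Varint 2: bytes[4:6] = 9A 62 -> value 12570 (2 byte(s))
  byte[6]=0xA1 cont=1 payload=0x21=33: acc |= 33<<0 -> acc=33 shift=7
  byte[7]=0xB2 cont=1 payload=0x32=50: acc |= 50<<7 -> acc=6433 shift=14
  byte[8]=0xB7 cont=1 payload=0x37=55: acc |= 55<<14 -> acc=907553 shift=21
  byte[9]=0x56 cont=0 payload=0x56=86: acc |= 86<<21 -> acc=181262625 shift=28 [end]
Varint 3: bytes[6:10] = A1 B2 B7 56 -> value 181262625 (4 byte(s))
  byte[10]=0xFC cont=1 payload=0x7C=124: acc |= 124<<0 -> acc=124 shift=7
  byte[11]=0xCA cont=1 payload=0x4A=74: acc |= 74<<7 -> acc=9596 shift=14
  byte[12]=0x1D cont=0 payload=0x1D=29: acc |= 29<<14 -> acc=484732 shift=21 [end]
Varint 4: bytes[10:13] = FC CA 1D -> value 484732 (3 byte(s))
  byte[13]=0xB7 cont=1 payload=0x37=55: acc |= 55<<0 -> acc=55 shift=7
  byte[14]=0x9B cont=1 payload=0x1B=27: acc |= 27<<7 -> acc=3511 shift=14
  byte[15]=0x85 cont=1 payload=0x05=5: acc |= 5<<14 -> acc=85431 shift=21
  byte[16]=0x04 cont=0 payload=0x04=4: acc |= 4<<21 -> acc=8474039 shift=28 [end]
Varint 5: bytes[13:17] = B7 9B 85 04 -> value 8474039 (4 byte(s))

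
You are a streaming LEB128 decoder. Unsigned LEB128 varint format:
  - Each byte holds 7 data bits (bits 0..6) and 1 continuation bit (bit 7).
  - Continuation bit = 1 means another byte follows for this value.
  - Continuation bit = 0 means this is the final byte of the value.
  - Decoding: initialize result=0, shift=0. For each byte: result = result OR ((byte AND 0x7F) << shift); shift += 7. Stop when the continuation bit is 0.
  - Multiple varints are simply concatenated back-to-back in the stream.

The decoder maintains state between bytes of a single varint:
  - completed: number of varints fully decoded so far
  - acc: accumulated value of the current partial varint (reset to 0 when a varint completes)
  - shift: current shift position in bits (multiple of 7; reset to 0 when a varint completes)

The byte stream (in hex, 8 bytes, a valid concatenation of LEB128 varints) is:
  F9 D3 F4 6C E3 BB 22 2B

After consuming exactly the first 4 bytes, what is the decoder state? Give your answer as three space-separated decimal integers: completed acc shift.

byte[0]=0xF9 cont=1 payload=0x79: acc |= 121<<0 -> completed=0 acc=121 shift=7
byte[1]=0xD3 cont=1 payload=0x53: acc |= 83<<7 -> completed=0 acc=10745 shift=14
byte[2]=0xF4 cont=1 payload=0x74: acc |= 116<<14 -> completed=0 acc=1911289 shift=21
byte[3]=0x6C cont=0 payload=0x6C: varint #1 complete (value=228403705); reset -> completed=1 acc=0 shift=0

Answer: 1 0 0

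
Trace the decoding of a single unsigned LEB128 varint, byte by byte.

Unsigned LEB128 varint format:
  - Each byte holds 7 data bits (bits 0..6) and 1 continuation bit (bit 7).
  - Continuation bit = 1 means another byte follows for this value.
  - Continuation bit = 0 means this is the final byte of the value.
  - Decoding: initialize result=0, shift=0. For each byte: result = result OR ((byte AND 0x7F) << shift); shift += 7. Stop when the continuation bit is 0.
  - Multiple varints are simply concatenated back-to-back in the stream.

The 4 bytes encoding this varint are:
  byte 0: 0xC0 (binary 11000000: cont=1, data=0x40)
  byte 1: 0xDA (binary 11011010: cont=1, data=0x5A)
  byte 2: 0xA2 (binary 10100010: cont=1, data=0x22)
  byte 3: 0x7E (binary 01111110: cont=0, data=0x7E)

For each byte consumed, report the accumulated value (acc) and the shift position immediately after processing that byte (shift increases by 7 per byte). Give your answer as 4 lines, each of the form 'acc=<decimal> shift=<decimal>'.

Answer: acc=64 shift=7
acc=11584 shift=14
acc=568640 shift=21
acc=264809792 shift=28

Derivation:
byte 0=0xC0: payload=0x40=64, contrib = 64<<0 = 64; acc -> 64, shift -> 7
byte 1=0xDA: payload=0x5A=90, contrib = 90<<7 = 11520; acc -> 11584, shift -> 14
byte 2=0xA2: payload=0x22=34, contrib = 34<<14 = 557056; acc -> 568640, shift -> 21
byte 3=0x7E: payload=0x7E=126, contrib = 126<<21 = 264241152; acc -> 264809792, shift -> 28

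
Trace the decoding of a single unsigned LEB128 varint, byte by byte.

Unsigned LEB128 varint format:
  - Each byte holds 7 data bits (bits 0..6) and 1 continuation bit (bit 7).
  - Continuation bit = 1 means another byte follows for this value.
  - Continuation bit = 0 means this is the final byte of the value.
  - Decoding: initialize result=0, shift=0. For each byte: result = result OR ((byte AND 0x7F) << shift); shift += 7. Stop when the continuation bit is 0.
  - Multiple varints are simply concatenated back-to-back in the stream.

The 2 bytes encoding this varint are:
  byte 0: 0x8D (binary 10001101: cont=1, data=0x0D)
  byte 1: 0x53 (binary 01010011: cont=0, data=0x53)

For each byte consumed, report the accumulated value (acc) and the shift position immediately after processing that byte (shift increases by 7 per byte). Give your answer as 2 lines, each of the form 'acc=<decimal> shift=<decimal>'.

byte 0=0x8D: payload=0x0D=13, contrib = 13<<0 = 13; acc -> 13, shift -> 7
byte 1=0x53: payload=0x53=83, contrib = 83<<7 = 10624; acc -> 10637, shift -> 14

Answer: acc=13 shift=7
acc=10637 shift=14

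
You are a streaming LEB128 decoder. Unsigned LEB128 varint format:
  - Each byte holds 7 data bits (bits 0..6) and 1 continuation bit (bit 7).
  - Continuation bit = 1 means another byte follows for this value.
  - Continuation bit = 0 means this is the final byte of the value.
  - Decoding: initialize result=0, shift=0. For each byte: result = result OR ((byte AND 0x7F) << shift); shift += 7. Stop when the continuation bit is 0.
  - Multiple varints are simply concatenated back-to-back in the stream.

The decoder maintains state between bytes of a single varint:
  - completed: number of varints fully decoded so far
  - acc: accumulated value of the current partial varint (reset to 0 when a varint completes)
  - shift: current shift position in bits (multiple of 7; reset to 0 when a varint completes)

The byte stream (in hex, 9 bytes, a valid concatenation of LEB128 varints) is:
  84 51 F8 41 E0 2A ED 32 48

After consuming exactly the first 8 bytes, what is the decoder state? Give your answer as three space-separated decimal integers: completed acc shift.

byte[0]=0x84 cont=1 payload=0x04: acc |= 4<<0 -> completed=0 acc=4 shift=7
byte[1]=0x51 cont=0 payload=0x51: varint #1 complete (value=10372); reset -> completed=1 acc=0 shift=0
byte[2]=0xF8 cont=1 payload=0x78: acc |= 120<<0 -> completed=1 acc=120 shift=7
byte[3]=0x41 cont=0 payload=0x41: varint #2 complete (value=8440); reset -> completed=2 acc=0 shift=0
byte[4]=0xE0 cont=1 payload=0x60: acc |= 96<<0 -> completed=2 acc=96 shift=7
byte[5]=0x2A cont=0 payload=0x2A: varint #3 complete (value=5472); reset -> completed=3 acc=0 shift=0
byte[6]=0xED cont=1 payload=0x6D: acc |= 109<<0 -> completed=3 acc=109 shift=7
byte[7]=0x32 cont=0 payload=0x32: varint #4 complete (value=6509); reset -> completed=4 acc=0 shift=0

Answer: 4 0 0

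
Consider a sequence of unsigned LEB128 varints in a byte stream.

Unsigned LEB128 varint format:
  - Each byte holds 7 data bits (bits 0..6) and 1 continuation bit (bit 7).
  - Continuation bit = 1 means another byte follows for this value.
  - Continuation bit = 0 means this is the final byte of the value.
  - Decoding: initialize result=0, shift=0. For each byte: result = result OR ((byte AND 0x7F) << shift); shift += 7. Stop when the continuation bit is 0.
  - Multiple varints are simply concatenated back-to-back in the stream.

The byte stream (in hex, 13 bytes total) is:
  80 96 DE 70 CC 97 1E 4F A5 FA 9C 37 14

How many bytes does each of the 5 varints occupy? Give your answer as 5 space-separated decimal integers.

  byte[0]=0x80 cont=1 payload=0x00=0: acc |= 0<<0 -> acc=0 shift=7
  byte[1]=0x96 cont=1 payload=0x16=22: acc |= 22<<7 -> acc=2816 shift=14
  byte[2]=0xDE cont=1 payload=0x5E=94: acc |= 94<<14 -> acc=1542912 shift=21
  byte[3]=0x70 cont=0 payload=0x70=112: acc |= 112<<21 -> acc=236423936 shift=28 [end]
Varint 1: bytes[0:4] = 80 96 DE 70 -> value 236423936 (4 byte(s))
  byte[4]=0xCC cont=1 payload=0x4C=76: acc |= 76<<0 -> acc=76 shift=7
  byte[5]=0x97 cont=1 payload=0x17=23: acc |= 23<<7 -> acc=3020 shift=14
  byte[6]=0x1E cont=0 payload=0x1E=30: acc |= 30<<14 -> acc=494540 shift=21 [end]
Varint 2: bytes[4:7] = CC 97 1E -> value 494540 (3 byte(s))
  byte[7]=0x4F cont=0 payload=0x4F=79: acc |= 79<<0 -> acc=79 shift=7 [end]
Varint 3: bytes[7:8] = 4F -> value 79 (1 byte(s))
  byte[8]=0xA5 cont=1 payload=0x25=37: acc |= 37<<0 -> acc=37 shift=7
  byte[9]=0xFA cont=1 payload=0x7A=122: acc |= 122<<7 -> acc=15653 shift=14
  byte[10]=0x9C cont=1 payload=0x1C=28: acc |= 28<<14 -> acc=474405 shift=21
  byte[11]=0x37 cont=0 payload=0x37=55: acc |= 55<<21 -> acc=115817765 shift=28 [end]
Varint 4: bytes[8:12] = A5 FA 9C 37 -> value 115817765 (4 byte(s))
  byte[12]=0x14 cont=0 payload=0x14=20: acc |= 20<<0 -> acc=20 shift=7 [end]
Varint 5: bytes[12:13] = 14 -> value 20 (1 byte(s))

Answer: 4 3 1 4 1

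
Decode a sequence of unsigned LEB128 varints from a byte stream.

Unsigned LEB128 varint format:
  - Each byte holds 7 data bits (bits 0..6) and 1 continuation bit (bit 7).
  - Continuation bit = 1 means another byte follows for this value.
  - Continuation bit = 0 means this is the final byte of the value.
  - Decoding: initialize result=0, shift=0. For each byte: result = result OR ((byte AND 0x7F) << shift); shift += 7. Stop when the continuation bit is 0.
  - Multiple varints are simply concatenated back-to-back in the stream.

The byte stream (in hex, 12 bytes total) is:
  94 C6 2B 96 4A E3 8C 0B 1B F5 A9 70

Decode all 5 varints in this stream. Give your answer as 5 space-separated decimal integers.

  byte[0]=0x94 cont=1 payload=0x14=20: acc |= 20<<0 -> acc=20 shift=7
  byte[1]=0xC6 cont=1 payload=0x46=70: acc |= 70<<7 -> acc=8980 shift=14
  byte[2]=0x2B cont=0 payload=0x2B=43: acc |= 43<<14 -> acc=713492 shift=21 [end]
Varint 1: bytes[0:3] = 94 C6 2B -> value 713492 (3 byte(s))
  byte[3]=0x96 cont=1 payload=0x16=22: acc |= 22<<0 -> acc=22 shift=7
  byte[4]=0x4A cont=0 payload=0x4A=74: acc |= 74<<7 -> acc=9494 shift=14 [end]
Varint 2: bytes[3:5] = 96 4A -> value 9494 (2 byte(s))
  byte[5]=0xE3 cont=1 payload=0x63=99: acc |= 99<<0 -> acc=99 shift=7
  byte[6]=0x8C cont=1 payload=0x0C=12: acc |= 12<<7 -> acc=1635 shift=14
  byte[7]=0x0B cont=0 payload=0x0B=11: acc |= 11<<14 -> acc=181859 shift=21 [end]
Varint 3: bytes[5:8] = E3 8C 0B -> value 181859 (3 byte(s))
  byte[8]=0x1B cont=0 payload=0x1B=27: acc |= 27<<0 -> acc=27 shift=7 [end]
Varint 4: bytes[8:9] = 1B -> value 27 (1 byte(s))
  byte[9]=0xF5 cont=1 payload=0x75=117: acc |= 117<<0 -> acc=117 shift=7
  byte[10]=0xA9 cont=1 payload=0x29=41: acc |= 41<<7 -> acc=5365 shift=14
  byte[11]=0x70 cont=0 payload=0x70=112: acc |= 112<<14 -> acc=1840373 shift=21 [end]
Varint 5: bytes[9:12] = F5 A9 70 -> value 1840373 (3 byte(s))

Answer: 713492 9494 181859 27 1840373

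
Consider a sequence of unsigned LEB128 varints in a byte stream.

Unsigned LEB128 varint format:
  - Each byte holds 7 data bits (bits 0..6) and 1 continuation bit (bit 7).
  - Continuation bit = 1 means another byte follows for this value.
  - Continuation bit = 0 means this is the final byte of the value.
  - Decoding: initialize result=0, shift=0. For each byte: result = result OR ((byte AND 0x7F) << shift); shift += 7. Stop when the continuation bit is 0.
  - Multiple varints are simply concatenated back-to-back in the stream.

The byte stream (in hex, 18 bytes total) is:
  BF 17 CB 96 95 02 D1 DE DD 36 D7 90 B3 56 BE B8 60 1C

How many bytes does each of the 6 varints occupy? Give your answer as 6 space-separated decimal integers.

  byte[0]=0xBF cont=1 payload=0x3F=63: acc |= 63<<0 -> acc=63 shift=7
  byte[1]=0x17 cont=0 payload=0x17=23: acc |= 23<<7 -> acc=3007 shift=14 [end]
Varint 1: bytes[0:2] = BF 17 -> value 3007 (2 byte(s))
  byte[2]=0xCB cont=1 payload=0x4B=75: acc |= 75<<0 -> acc=75 shift=7
  byte[3]=0x96 cont=1 payload=0x16=22: acc |= 22<<7 -> acc=2891 shift=14
  byte[4]=0x95 cont=1 payload=0x15=21: acc |= 21<<14 -> acc=346955 shift=21
  byte[5]=0x02 cont=0 payload=0x02=2: acc |= 2<<21 -> acc=4541259 shift=28 [end]
Varint 2: bytes[2:6] = CB 96 95 02 -> value 4541259 (4 byte(s))
  byte[6]=0xD1 cont=1 payload=0x51=81: acc |= 81<<0 -> acc=81 shift=7
  byte[7]=0xDE cont=1 payload=0x5E=94: acc |= 94<<7 -> acc=12113 shift=14
  byte[8]=0xDD cont=1 payload=0x5D=93: acc |= 93<<14 -> acc=1535825 shift=21
  byte[9]=0x36 cont=0 payload=0x36=54: acc |= 54<<21 -> acc=114782033 shift=28 [end]
Varint 3: bytes[6:10] = D1 DE DD 36 -> value 114782033 (4 byte(s))
  byte[10]=0xD7 cont=1 payload=0x57=87: acc |= 87<<0 -> acc=87 shift=7
  byte[11]=0x90 cont=1 payload=0x10=16: acc |= 16<<7 -> acc=2135 shift=14
  byte[12]=0xB3 cont=1 payload=0x33=51: acc |= 51<<14 -> acc=837719 shift=21
  byte[13]=0x56 cont=0 payload=0x56=86: acc |= 86<<21 -> acc=181192791 shift=28 [end]
Varint 4: bytes[10:14] = D7 90 B3 56 -> value 181192791 (4 byte(s))
  byte[14]=0xBE cont=1 payload=0x3E=62: acc |= 62<<0 -> acc=62 shift=7
  byte[15]=0xB8 cont=1 payload=0x38=56: acc |= 56<<7 -> acc=7230 shift=14
  byte[16]=0x60 cont=0 payload=0x60=96: acc |= 96<<14 -> acc=1580094 shift=21 [end]
Varint 5: bytes[14:17] = BE B8 60 -> value 1580094 (3 byte(s))
  byte[17]=0x1C cont=0 payload=0x1C=28: acc |= 28<<0 -> acc=28 shift=7 [end]
Varint 6: bytes[17:18] = 1C -> value 28 (1 byte(s))

Answer: 2 4 4 4 3 1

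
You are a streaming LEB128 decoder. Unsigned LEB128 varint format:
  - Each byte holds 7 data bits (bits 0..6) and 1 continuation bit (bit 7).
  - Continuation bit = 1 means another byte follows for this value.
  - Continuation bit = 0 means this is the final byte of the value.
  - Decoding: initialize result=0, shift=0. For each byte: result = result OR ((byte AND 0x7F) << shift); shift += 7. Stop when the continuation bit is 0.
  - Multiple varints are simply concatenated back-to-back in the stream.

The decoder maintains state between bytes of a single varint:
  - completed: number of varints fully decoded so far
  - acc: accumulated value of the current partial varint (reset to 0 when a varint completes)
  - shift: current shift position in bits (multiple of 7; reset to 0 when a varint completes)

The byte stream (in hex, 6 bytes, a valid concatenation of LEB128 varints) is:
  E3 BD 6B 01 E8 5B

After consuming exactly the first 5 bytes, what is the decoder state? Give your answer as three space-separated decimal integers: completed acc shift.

byte[0]=0xE3 cont=1 payload=0x63: acc |= 99<<0 -> completed=0 acc=99 shift=7
byte[1]=0xBD cont=1 payload=0x3D: acc |= 61<<7 -> completed=0 acc=7907 shift=14
byte[2]=0x6B cont=0 payload=0x6B: varint #1 complete (value=1760995); reset -> completed=1 acc=0 shift=0
byte[3]=0x01 cont=0 payload=0x01: varint #2 complete (value=1); reset -> completed=2 acc=0 shift=0
byte[4]=0xE8 cont=1 payload=0x68: acc |= 104<<0 -> completed=2 acc=104 shift=7

Answer: 2 104 7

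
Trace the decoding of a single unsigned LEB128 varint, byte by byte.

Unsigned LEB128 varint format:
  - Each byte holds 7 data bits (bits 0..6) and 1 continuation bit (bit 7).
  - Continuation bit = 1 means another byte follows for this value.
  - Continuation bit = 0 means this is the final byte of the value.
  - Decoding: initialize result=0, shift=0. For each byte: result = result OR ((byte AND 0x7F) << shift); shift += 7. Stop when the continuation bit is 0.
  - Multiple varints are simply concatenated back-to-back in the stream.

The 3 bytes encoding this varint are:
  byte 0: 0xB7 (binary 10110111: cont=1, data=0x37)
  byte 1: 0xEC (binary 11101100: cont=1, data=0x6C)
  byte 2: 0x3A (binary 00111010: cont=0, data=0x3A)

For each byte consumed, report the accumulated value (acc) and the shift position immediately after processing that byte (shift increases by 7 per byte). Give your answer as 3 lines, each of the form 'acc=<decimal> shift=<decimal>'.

byte 0=0xB7: payload=0x37=55, contrib = 55<<0 = 55; acc -> 55, shift -> 7
byte 1=0xEC: payload=0x6C=108, contrib = 108<<7 = 13824; acc -> 13879, shift -> 14
byte 2=0x3A: payload=0x3A=58, contrib = 58<<14 = 950272; acc -> 964151, shift -> 21

Answer: acc=55 shift=7
acc=13879 shift=14
acc=964151 shift=21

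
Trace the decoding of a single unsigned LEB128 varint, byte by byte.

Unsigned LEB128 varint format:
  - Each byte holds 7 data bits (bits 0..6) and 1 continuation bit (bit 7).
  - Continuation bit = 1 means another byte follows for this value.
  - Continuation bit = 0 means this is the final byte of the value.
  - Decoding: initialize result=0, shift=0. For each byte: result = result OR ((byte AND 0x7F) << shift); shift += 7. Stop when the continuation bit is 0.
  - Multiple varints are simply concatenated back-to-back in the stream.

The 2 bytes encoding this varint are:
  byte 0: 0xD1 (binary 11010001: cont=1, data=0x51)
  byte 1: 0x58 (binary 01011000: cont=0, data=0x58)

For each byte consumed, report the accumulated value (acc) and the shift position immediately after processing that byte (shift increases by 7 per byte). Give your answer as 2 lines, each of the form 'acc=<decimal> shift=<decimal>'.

byte 0=0xD1: payload=0x51=81, contrib = 81<<0 = 81; acc -> 81, shift -> 7
byte 1=0x58: payload=0x58=88, contrib = 88<<7 = 11264; acc -> 11345, shift -> 14

Answer: acc=81 shift=7
acc=11345 shift=14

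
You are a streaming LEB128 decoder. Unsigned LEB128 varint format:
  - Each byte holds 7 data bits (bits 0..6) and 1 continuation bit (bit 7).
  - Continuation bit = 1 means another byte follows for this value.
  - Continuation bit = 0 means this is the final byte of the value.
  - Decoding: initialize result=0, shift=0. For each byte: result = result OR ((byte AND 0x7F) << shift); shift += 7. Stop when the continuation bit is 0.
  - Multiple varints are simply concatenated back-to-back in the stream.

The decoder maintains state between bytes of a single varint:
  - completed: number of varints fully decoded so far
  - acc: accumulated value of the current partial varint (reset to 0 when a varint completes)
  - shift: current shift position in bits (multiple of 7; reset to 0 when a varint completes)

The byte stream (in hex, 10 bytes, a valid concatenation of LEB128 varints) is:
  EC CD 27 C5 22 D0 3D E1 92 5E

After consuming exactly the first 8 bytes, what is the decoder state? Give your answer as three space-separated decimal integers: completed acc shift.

Answer: 3 97 7

Derivation:
byte[0]=0xEC cont=1 payload=0x6C: acc |= 108<<0 -> completed=0 acc=108 shift=7
byte[1]=0xCD cont=1 payload=0x4D: acc |= 77<<7 -> completed=0 acc=9964 shift=14
byte[2]=0x27 cont=0 payload=0x27: varint #1 complete (value=648940); reset -> completed=1 acc=0 shift=0
byte[3]=0xC5 cont=1 payload=0x45: acc |= 69<<0 -> completed=1 acc=69 shift=7
byte[4]=0x22 cont=0 payload=0x22: varint #2 complete (value=4421); reset -> completed=2 acc=0 shift=0
byte[5]=0xD0 cont=1 payload=0x50: acc |= 80<<0 -> completed=2 acc=80 shift=7
byte[6]=0x3D cont=0 payload=0x3D: varint #3 complete (value=7888); reset -> completed=3 acc=0 shift=0
byte[7]=0xE1 cont=1 payload=0x61: acc |= 97<<0 -> completed=3 acc=97 shift=7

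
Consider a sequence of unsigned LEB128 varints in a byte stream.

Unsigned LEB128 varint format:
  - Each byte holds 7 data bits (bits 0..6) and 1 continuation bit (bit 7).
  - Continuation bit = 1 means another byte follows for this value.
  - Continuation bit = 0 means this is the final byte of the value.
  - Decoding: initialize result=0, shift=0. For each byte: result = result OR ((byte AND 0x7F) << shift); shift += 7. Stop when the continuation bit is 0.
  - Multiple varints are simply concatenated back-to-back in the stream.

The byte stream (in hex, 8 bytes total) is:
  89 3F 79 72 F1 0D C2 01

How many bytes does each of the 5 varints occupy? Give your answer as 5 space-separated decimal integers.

Answer: 2 1 1 2 2

Derivation:
  byte[0]=0x89 cont=1 payload=0x09=9: acc |= 9<<0 -> acc=9 shift=7
  byte[1]=0x3F cont=0 payload=0x3F=63: acc |= 63<<7 -> acc=8073 shift=14 [end]
Varint 1: bytes[0:2] = 89 3F -> value 8073 (2 byte(s))
  byte[2]=0x79 cont=0 payload=0x79=121: acc |= 121<<0 -> acc=121 shift=7 [end]
Varint 2: bytes[2:3] = 79 -> value 121 (1 byte(s))
  byte[3]=0x72 cont=0 payload=0x72=114: acc |= 114<<0 -> acc=114 shift=7 [end]
Varint 3: bytes[3:4] = 72 -> value 114 (1 byte(s))
  byte[4]=0xF1 cont=1 payload=0x71=113: acc |= 113<<0 -> acc=113 shift=7
  byte[5]=0x0D cont=0 payload=0x0D=13: acc |= 13<<7 -> acc=1777 shift=14 [end]
Varint 4: bytes[4:6] = F1 0D -> value 1777 (2 byte(s))
  byte[6]=0xC2 cont=1 payload=0x42=66: acc |= 66<<0 -> acc=66 shift=7
  byte[7]=0x01 cont=0 payload=0x01=1: acc |= 1<<7 -> acc=194 shift=14 [end]
Varint 5: bytes[6:8] = C2 01 -> value 194 (2 byte(s))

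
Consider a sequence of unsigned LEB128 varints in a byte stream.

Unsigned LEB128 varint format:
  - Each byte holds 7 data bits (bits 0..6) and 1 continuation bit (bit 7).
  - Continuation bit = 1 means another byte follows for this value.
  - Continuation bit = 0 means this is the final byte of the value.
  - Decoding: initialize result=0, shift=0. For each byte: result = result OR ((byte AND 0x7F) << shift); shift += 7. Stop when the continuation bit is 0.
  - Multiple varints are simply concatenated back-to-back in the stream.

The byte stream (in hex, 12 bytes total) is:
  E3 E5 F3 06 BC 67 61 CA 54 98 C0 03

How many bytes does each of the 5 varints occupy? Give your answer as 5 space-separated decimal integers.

Answer: 4 2 1 2 3

Derivation:
  byte[0]=0xE3 cont=1 payload=0x63=99: acc |= 99<<0 -> acc=99 shift=7
  byte[1]=0xE5 cont=1 payload=0x65=101: acc |= 101<<7 -> acc=13027 shift=14
  byte[2]=0xF3 cont=1 payload=0x73=115: acc |= 115<<14 -> acc=1897187 shift=21
  byte[3]=0x06 cont=0 payload=0x06=6: acc |= 6<<21 -> acc=14480099 shift=28 [end]
Varint 1: bytes[0:4] = E3 E5 F3 06 -> value 14480099 (4 byte(s))
  byte[4]=0xBC cont=1 payload=0x3C=60: acc |= 60<<0 -> acc=60 shift=7
  byte[5]=0x67 cont=0 payload=0x67=103: acc |= 103<<7 -> acc=13244 shift=14 [end]
Varint 2: bytes[4:6] = BC 67 -> value 13244 (2 byte(s))
  byte[6]=0x61 cont=0 payload=0x61=97: acc |= 97<<0 -> acc=97 shift=7 [end]
Varint 3: bytes[6:7] = 61 -> value 97 (1 byte(s))
  byte[7]=0xCA cont=1 payload=0x4A=74: acc |= 74<<0 -> acc=74 shift=7
  byte[8]=0x54 cont=0 payload=0x54=84: acc |= 84<<7 -> acc=10826 shift=14 [end]
Varint 4: bytes[7:9] = CA 54 -> value 10826 (2 byte(s))
  byte[9]=0x98 cont=1 payload=0x18=24: acc |= 24<<0 -> acc=24 shift=7
  byte[10]=0xC0 cont=1 payload=0x40=64: acc |= 64<<7 -> acc=8216 shift=14
  byte[11]=0x03 cont=0 payload=0x03=3: acc |= 3<<14 -> acc=57368 shift=21 [end]
Varint 5: bytes[9:12] = 98 C0 03 -> value 57368 (3 byte(s))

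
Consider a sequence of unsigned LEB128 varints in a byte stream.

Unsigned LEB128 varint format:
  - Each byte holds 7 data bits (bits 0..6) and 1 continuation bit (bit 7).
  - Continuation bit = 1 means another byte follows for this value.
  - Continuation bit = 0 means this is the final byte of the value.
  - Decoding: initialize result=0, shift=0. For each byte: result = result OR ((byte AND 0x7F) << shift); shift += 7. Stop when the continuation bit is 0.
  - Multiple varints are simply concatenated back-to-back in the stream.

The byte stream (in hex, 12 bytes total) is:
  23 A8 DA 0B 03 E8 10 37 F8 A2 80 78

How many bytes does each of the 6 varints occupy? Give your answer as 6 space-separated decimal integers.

  byte[0]=0x23 cont=0 payload=0x23=35: acc |= 35<<0 -> acc=35 shift=7 [end]
Varint 1: bytes[0:1] = 23 -> value 35 (1 byte(s))
  byte[1]=0xA8 cont=1 payload=0x28=40: acc |= 40<<0 -> acc=40 shift=7
  byte[2]=0xDA cont=1 payload=0x5A=90: acc |= 90<<7 -> acc=11560 shift=14
  byte[3]=0x0B cont=0 payload=0x0B=11: acc |= 11<<14 -> acc=191784 shift=21 [end]
Varint 2: bytes[1:4] = A8 DA 0B -> value 191784 (3 byte(s))
  byte[4]=0x03 cont=0 payload=0x03=3: acc |= 3<<0 -> acc=3 shift=7 [end]
Varint 3: bytes[4:5] = 03 -> value 3 (1 byte(s))
  byte[5]=0xE8 cont=1 payload=0x68=104: acc |= 104<<0 -> acc=104 shift=7
  byte[6]=0x10 cont=0 payload=0x10=16: acc |= 16<<7 -> acc=2152 shift=14 [end]
Varint 4: bytes[5:7] = E8 10 -> value 2152 (2 byte(s))
  byte[7]=0x37 cont=0 payload=0x37=55: acc |= 55<<0 -> acc=55 shift=7 [end]
Varint 5: bytes[7:8] = 37 -> value 55 (1 byte(s))
  byte[8]=0xF8 cont=1 payload=0x78=120: acc |= 120<<0 -> acc=120 shift=7
  byte[9]=0xA2 cont=1 payload=0x22=34: acc |= 34<<7 -> acc=4472 shift=14
  byte[10]=0x80 cont=1 payload=0x00=0: acc |= 0<<14 -> acc=4472 shift=21
  byte[11]=0x78 cont=0 payload=0x78=120: acc |= 120<<21 -> acc=251662712 shift=28 [end]
Varint 6: bytes[8:12] = F8 A2 80 78 -> value 251662712 (4 byte(s))

Answer: 1 3 1 2 1 4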